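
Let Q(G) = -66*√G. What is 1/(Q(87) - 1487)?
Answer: -1487/1832197 + 66*√87/1832197 ≈ -0.00047560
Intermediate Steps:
1/(Q(87) - 1487) = 1/(-66*√87 - 1487) = 1/(-1487 - 66*√87)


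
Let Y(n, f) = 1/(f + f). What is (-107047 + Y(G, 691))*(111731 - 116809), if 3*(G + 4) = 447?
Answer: 375617001667/691 ≈ 5.4358e+8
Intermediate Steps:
G = 145 (G = -4 + (⅓)*447 = -4 + 149 = 145)
Y(n, f) = 1/(2*f)
(-107047 + Y(G, 691))*(111731 - 116809) = (-107047 + (½)/691)*(111731 - 116809) = (-107047 + (½)*(1/691))*(-5078) = (-107047 + 1/1382)*(-5078) = -147938953/1382*(-5078) = 375617001667/691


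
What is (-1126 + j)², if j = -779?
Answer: 3629025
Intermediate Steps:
(-1126 + j)² = (-1126 - 779)² = (-1905)² = 3629025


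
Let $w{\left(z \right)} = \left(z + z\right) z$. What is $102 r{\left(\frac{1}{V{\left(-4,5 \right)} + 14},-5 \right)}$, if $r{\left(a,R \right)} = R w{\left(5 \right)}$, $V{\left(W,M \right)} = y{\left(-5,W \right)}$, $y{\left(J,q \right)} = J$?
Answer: $-25500$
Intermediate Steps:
$V{\left(W,M \right)} = -5$
$w{\left(z \right)} = 2 z^{2}$ ($w{\left(z \right)} = 2 z z = 2 z^{2}$)
$r{\left(a,R \right)} = 50 R$ ($r{\left(a,R \right)} = R 2 \cdot 5^{2} = R 2 \cdot 25 = R 50 = 50 R$)
$102 r{\left(\frac{1}{V{\left(-4,5 \right)} + 14},-5 \right)} = 102 \cdot 50 \left(-5\right) = 102 \left(-250\right) = -25500$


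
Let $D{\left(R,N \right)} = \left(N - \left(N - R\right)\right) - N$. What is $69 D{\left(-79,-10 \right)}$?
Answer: $-4761$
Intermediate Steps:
$D{\left(R,N \right)} = R - N$
$69 D{\left(-79,-10 \right)} = 69 \left(-79 - -10\right) = 69 \left(-79 + 10\right) = 69 \left(-69\right) = -4761$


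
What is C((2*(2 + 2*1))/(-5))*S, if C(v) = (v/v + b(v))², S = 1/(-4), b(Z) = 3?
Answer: -4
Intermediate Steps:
S = -¼ ≈ -0.25000
C(v) = 16 (C(v) = (v/v + 3)² = (1 + 3)² = 4² = 16)
C((2*(2 + 2*1))/(-5))*S = 16*(-¼) = -4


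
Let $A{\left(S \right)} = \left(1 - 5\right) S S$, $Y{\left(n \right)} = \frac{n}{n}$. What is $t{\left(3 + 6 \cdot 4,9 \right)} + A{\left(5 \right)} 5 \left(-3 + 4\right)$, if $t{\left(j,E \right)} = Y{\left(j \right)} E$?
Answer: $-491$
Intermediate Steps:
$Y{\left(n \right)} = 1$
$t{\left(j,E \right)} = E$ ($t{\left(j,E \right)} = 1 E = E$)
$A{\left(S \right)} = - 4 S^{2}$ ($A{\left(S \right)} = - 4 S S = - 4 S^{2}$)
$t{\left(3 + 6 \cdot 4,9 \right)} + A{\left(5 \right)} 5 \left(-3 + 4\right) = 9 + - 4 \cdot 5^{2} \cdot 5 \left(-3 + 4\right) = 9 + \left(-4\right) 25 \cdot 5 \cdot 1 = 9 - 500 = -491$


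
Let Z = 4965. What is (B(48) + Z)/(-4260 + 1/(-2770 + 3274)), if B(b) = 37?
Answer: -2521008/2147039 ≈ -1.1742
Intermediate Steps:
(B(48) + Z)/(-4260 + 1/(-2770 + 3274)) = (37 + 4965)/(-4260 + 1/(-2770 + 3274)) = 5002/(-4260 + 1/504) = 5002/(-2147039/504) = 5002*(-504/2147039) = -2521008/2147039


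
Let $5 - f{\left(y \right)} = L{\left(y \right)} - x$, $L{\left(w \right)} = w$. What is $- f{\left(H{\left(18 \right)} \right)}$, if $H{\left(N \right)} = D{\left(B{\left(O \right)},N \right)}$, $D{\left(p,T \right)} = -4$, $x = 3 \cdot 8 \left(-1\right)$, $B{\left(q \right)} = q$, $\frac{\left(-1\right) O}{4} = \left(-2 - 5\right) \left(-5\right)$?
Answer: $15$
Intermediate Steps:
$O = -140$ ($O = - 4 \left(-2 - 5\right) \left(-5\right) = - 4 \left(\left(-7\right) \left(-5\right)\right) = \left(-4\right) 35 = -140$)
$x = -24$ ($x = 24 \left(-1\right) = -24$)
$H{\left(N \right)} = -4$
$f{\left(y \right)} = -19 - y$ ($f{\left(y \right)} = 5 - \left(y - -24\right) = 5 - \left(y + 24\right) = 5 - \left(24 + y\right) = -19 - y$)
$- f{\left(H{\left(18 \right)} \right)} = - (-19 - -4) = - (-19 + 4) = \left(-1\right) \left(-15\right) = 15$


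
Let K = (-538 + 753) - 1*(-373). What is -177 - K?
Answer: -765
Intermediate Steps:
K = 588 (K = 215 + 373 = 588)
-177 - K = -177 - 1*588 = -177 - 588 = -765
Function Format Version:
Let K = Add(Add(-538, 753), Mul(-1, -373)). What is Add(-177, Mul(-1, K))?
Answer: -765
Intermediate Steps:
K = 588 (K = Add(215, 373) = 588)
Add(-177, Mul(-1, K)) = Add(-177, Mul(-1, 588)) = Add(-177, -588) = -765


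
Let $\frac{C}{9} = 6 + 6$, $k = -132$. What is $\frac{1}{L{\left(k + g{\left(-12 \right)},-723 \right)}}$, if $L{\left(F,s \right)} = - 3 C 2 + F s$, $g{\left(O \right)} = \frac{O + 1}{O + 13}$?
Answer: $\frac{1}{102741} \approx 9.7332 \cdot 10^{-6}$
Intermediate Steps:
$C = 108$ ($C = 9 \left(6 + 6\right) = 9 \cdot 12 = 108$)
$g{\left(O \right)} = \frac{1 + O}{13 + O}$
$L{\left(F,s \right)} = -648 + F s$ ($L{\left(F,s \right)} = \left(-3\right) 108 \cdot 2 + F s = \left(-324\right) 2 + F s = -648 + F s$)
$\frac{1}{L{\left(k + g{\left(-12 \right)},-723 \right)}} = \frac{1}{-648 + \left(-132 + \frac{1 - 12}{13 - 12}\right) \left(-723\right)} = \frac{1}{-648 + \left(-132 + 1^{-1} \left(-11\right)\right) \left(-723\right)} = \frac{1}{-648 + \left(-132 + 1 \left(-11\right)\right) \left(-723\right)} = \frac{1}{-648 + \left(-132 - 11\right) \left(-723\right)} = \frac{1}{-648 - -103389} = \frac{1}{-648 + 103389} = \frac{1}{102741}$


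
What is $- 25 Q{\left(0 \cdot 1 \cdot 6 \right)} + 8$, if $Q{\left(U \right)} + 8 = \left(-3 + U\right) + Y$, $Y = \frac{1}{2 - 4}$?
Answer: $\frac{591}{2} \approx 295.5$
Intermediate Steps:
$Y = - \frac{1}{2}$ ($Y = \frac{1}{-2} = - \frac{1}{2} \approx -0.5$)
$Q{\left(U \right)} = - \frac{23}{2} + U$ ($Q{\left(U \right)} = -8 + \left(\left(-3 + U\right) - \frac{1}{2}\right) = -8 + \left(- \frac{7}{2} + U\right) = - \frac{23}{2} + U$)
$- 25 Q{\left(0 \cdot 1 \cdot 6 \right)} + 8 = - 25 \left(- \frac{23}{2} + 0 \cdot 1 \cdot 6\right) + 8 = - 25 \left(- \frac{23}{2} + 0 \cdot 6\right) + 8 = - 25 \left(- \frac{23}{2} + 0\right) + 8 = \left(-25\right) \left(- \frac{23}{2}\right) + 8 = \frac{575}{2} + 8 = \frac{591}{2}$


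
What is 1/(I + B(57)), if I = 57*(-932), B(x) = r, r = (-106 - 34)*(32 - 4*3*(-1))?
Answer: -1/59284 ≈ -1.6868e-5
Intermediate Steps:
r = -6160 (r = -140*(32 - 12*(-1)) = -140*(32 + 12) = -140*44 = -6160)
B(x) = -6160
I = -53124
1/(I + B(57)) = 1/(-53124 - 6160) = 1/(-59284) = -1/59284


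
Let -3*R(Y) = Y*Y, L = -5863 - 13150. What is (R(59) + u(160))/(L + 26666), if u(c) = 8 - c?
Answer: -3937/22959 ≈ -0.17148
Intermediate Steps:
L = -19013
R(Y) = -Y**2/3 (R(Y) = -Y*Y/3 = -Y**2/3)
(R(59) + u(160))/(L + 26666) = (-1/3*59**2 + (8 - 1*160))/(-19013 + 26666) = (-1/3*3481 + (8 - 160))/7653 = (-3481/3 - 152)*(1/7653) = -3937/3*1/7653 = -3937/22959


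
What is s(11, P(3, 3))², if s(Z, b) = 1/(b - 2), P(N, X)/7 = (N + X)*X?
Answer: 1/15376 ≈ 6.5036e-5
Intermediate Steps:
P(N, X) = 7*X*(N + X) (P(N, X) = 7*((N + X)*X) = 7*(X*(N + X)) = 7*X*(N + X))
s(Z, b) = 1/(-2 + b)
s(11, P(3, 3))² = (1/(-2 + 7*3*(3 + 3)))² = (1/(-2 + 7*3*6))² = (1/(-2 + 126))² = (1/124)² = 1/15376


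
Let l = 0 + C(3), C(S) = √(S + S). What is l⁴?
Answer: 36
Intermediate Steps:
C(S) = √2*√S (C(S) = √(2*S) = √2*√S)
l = √6 (l = 0 + √2*√3 = 0 + √6 = √6 ≈ 2.4495)
l⁴ = (√6)⁴ = 36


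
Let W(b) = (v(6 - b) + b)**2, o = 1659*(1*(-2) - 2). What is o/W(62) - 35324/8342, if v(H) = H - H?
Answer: -23892871/4008331 ≈ -5.9608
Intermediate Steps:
v(H) = 0
o = -6636 (o = 1659*(-2 - 2) = 1659*(-4) = -6636)
W(b) = b**2 (W(b) = (0 + b)**2 = b**2)
o/W(62) - 35324/8342 = -6636/(62**2) - 35324/8342 = -6636/3844 - 35324*1/8342 = -6636*1/3844 - 17662/4171 = -1659/961 - 17662/4171 = -23892871/4008331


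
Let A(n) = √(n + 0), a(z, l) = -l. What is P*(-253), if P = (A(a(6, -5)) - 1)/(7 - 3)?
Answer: 253/4 - 253*√5/4 ≈ -78.181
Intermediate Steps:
A(n) = √n
P = -¼ + √5/4 (P = (√(-1*(-5)) - 1)/(7 - 3) = (√5 - 1)/4 = (-1 + √5)*(¼) = -¼ + √5/4 ≈ 0.30902)
P*(-253) = (-¼ + √5/4)*(-253) = 253/4 - 253*√5/4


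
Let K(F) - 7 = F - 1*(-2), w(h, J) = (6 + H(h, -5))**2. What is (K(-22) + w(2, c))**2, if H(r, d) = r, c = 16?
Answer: 2601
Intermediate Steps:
w(h, J) = (6 + h)**2
K(F) = 9 + F (K(F) = 7 + (F - 1*(-2)) = 7 + (F + 2) = 7 + (2 + F) = 9 + F)
(K(-22) + w(2, c))**2 = ((9 - 22) + (6 + 2)**2)**2 = (-13 + 8**2)**2 = (-13 + 64)**2 = 51**2 = 2601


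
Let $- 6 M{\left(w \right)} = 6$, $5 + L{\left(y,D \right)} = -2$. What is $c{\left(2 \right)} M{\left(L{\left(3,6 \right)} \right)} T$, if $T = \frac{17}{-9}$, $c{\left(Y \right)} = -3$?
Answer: $- \frac{17}{3} \approx -5.6667$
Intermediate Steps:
$L{\left(y,D \right)} = -7$ ($L{\left(y,D \right)} = -5 - 2 = -7$)
$M{\left(w \right)} = -1$ ($M{\left(w \right)} = \left(- \frac{1}{6}\right) 6 = -1$)
$T = - \frac{17}{9}$ ($T = 17 \left(- \frac{1}{9}\right) = - \frac{17}{9} \approx -1.8889$)
$c{\left(2 \right)} M{\left(L{\left(3,6 \right)} \right)} T = \left(-3\right) \left(-1\right) \left(- \frac{17}{9}\right) = 3 \left(- \frac{17}{9}\right) = - \frac{17}{3}$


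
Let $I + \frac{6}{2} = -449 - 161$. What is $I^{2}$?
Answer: $375769$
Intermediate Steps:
$I = -613$ ($I = -3 - 610 = -613$)
$I^{2} = \left(-613\right)^{2} = 375769$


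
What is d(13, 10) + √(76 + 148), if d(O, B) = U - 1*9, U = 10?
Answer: 1 + 4*√14 ≈ 15.967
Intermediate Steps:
d(O, B) = 1 (d(O, B) = 10 - 1*9 = 10 - 9 = 1)
d(13, 10) + √(76 + 148) = 1 + √(76 + 148) = 1 + √224 = 1 + 4*√14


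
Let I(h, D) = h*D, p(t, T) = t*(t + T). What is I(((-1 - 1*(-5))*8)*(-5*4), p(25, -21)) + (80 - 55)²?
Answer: -63375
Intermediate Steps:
p(t, T) = t*(T + t)
I(h, D) = D*h
I(((-1 - 1*(-5))*8)*(-5*4), p(25, -21)) + (80 - 55)² = (25*(-21 + 25))*(((-1 - 1*(-5))*8)*(-5*4)) + (80 - 55)² = (25*4)*(((-1 + 5)*8)*(-20)) + 25² = 100*((4*8)*(-20)) + 625 = 100*(32*(-20)) + 625 = 100*(-640) + 625 = -64000 + 625 = -63375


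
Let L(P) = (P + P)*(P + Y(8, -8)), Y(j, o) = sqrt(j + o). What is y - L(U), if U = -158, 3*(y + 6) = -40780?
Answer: -190582/3 ≈ -63527.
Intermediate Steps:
y = -40798/3 (y = -6 + (1/3)*(-40780) = -6 - 40780/3 = -40798/3 ≈ -13599.)
L(P) = 2*P**2 (L(P) = (P + P)*(P + sqrt(8 - 8)) = (2*P)*(P + sqrt(0)) = (2*P)*(P + 0) = (2*P)*P = 2*P**2)
y - L(U) = -40798/3 - 2*(-158)**2 = -40798/3 - 2*24964 = -40798/3 - 1*49928 = -40798/3 - 49928 = -190582/3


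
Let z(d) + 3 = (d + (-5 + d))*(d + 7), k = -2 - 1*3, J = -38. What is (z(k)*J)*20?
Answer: 25080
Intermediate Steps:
k = -5 (k = -2 - 3 = -5)
z(d) = -3 + (-5 + 2*d)*(7 + d) (z(d) = -3 + (d + (-5 + d))*(d + 7) = -3 + (-5 + 2*d)*(7 + d))
(z(k)*J)*20 = ((-38 + 2*(-5)² + 9*(-5))*(-38))*20 = ((-38 + 2*25 - 45)*(-38))*20 = ((-38 + 50 - 45)*(-38))*20 = -33*(-38)*20 = 1254*20 = 25080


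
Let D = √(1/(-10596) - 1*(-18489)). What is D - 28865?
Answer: -28865 + √518964114507/5298 ≈ -28729.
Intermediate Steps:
D = √518964114507/5298 (D = √(-1/10596 + 18489) = √(195909443/10596) = √518964114507/5298 ≈ 135.97)
D - 28865 = √518964114507/5298 - 28865 = -28865 + √518964114507/5298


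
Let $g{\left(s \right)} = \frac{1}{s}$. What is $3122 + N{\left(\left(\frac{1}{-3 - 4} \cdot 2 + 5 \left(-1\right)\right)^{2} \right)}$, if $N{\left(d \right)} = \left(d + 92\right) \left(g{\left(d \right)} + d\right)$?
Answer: $\frac{21290472092}{3286969} \approx 6477.2$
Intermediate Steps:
$N{\left(d \right)} = \left(92 + d\right) \left(d + \frac{1}{d}\right)$ ($N{\left(d \right)} = \left(d + 92\right) \left(\frac{1}{d} + d\right) = \left(92 + d\right) \left(d + \frac{1}{d}\right)$)
$3122 + N{\left(\left(\frac{1}{-3 - 4} \cdot 2 + 5 \left(-1\right)\right)^{2} \right)} = 3122 + \left(1 + \left(\left(\frac{1}{-3 - 4} \cdot 2 + 5 \left(-1\right)\right)^{2}\right)^{2} + 92 \left(\frac{1}{-3 - 4} \cdot 2 + 5 \left(-1\right)\right)^{2} + \frac{92}{\left(\frac{1}{-3 - 4} \cdot 2 + 5 \left(-1\right)\right)^{2}}\right) = 3122 + \left(1 + \left(\left(\frac{1}{-7} \cdot 2 - 5\right)^{2}\right)^{2} + 92 \left(\frac{1}{-7} \cdot 2 - 5\right)^{2} + \frac{92}{\left(\frac{1}{-7} \cdot 2 - 5\right)^{2}}\right) = 3122 + \left(1 + \left(\left(\left(- \frac{1}{7}\right) 2 - 5\right)^{2}\right)^{2} + 92 \left(\left(- \frac{1}{7}\right) 2 - 5\right)^{2} + \frac{92}{\left(\left(- \frac{1}{7}\right) 2 - 5\right)^{2}}\right) = 3122 + \left(1 + \left(\left(- \frac{2}{7} - 5\right)^{2}\right)^{2} + 92 \left(- \frac{2}{7} - 5\right)^{2} + \frac{92}{\left(- \frac{2}{7} - 5\right)^{2}}\right) = 3122 + \left(1 + \left(\left(- \frac{37}{7}\right)^{2}\right)^{2} + 92 \left(- \frac{37}{7}\right)^{2} + \frac{92}{\left(- \frac{37}{7}\right)^{2}}\right) = 3122 + \left(1 + \left(\frac{1369}{49}\right)^{2} + 92 \cdot \frac{1369}{49} + \frac{92}{\frac{1369}{49}}\right) = 3122 + \left(1 + \frac{1874161}{2401} + \frac{125948}{49} + 92 \cdot \frac{49}{1369}\right) = 3122 + \left(1 + \frac{1874161}{2401} + \frac{125948}{49} + \frac{4508}{1369}\right) = 3122 + \frac{11028554874}{3286969} = \frac{21290472092}{3286969}$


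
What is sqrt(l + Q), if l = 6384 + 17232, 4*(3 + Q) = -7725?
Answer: sqrt(86727)/2 ≈ 147.25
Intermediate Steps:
Q = -7737/4 (Q = -3 + (1/4)*(-7725) = -3 - 7725/4 = -7737/4 ≈ -1934.3)
l = 23616
sqrt(l + Q) = sqrt(23616 - 7737/4) = sqrt(86727/4) = sqrt(86727)/2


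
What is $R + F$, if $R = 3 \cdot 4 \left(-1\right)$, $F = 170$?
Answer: $158$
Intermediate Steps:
$R = -12$ ($R = 12 \left(-1\right) = -12$)
$R + F = -12 + 170 = 158$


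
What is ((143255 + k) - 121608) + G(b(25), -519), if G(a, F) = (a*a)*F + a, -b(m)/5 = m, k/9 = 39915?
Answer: -7728618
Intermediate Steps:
k = 359235 (k = 9*39915 = 359235)
b(m) = -5*m
G(a, F) = a + F*a**2 (G(a, F) = a**2*F + a = F*a**2 + a = a + F*a**2)
((143255 + k) - 121608) + G(b(25), -519) = ((143255 + 359235) - 121608) + (-5*25)*(1 - (-2595)*25) = (502490 - 121608) - 125*(1 - 519*(-125)) = 380882 - 125*(1 + 64875) = 380882 - 125*64876 = 380882 - 8109500 = -7728618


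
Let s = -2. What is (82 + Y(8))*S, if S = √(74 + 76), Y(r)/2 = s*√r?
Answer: -80*√3 + 410*√6 ≈ 865.73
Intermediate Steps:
Y(r) = -4*√r (Y(r) = 2*(-2*√r) = -4*√r)
S = 5*√6 (S = √150 = 5*√6 ≈ 12.247)
(82 + Y(8))*S = (82 - 8*√2)*(5*√6) = 5*√6*(82 - 8*√2)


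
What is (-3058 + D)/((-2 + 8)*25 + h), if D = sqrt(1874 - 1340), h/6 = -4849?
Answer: 1529/14472 - sqrt(534)/28944 ≈ 0.10485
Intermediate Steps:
h = -29094 (h = 6*(-4849) = -29094)
D = sqrt(534) ≈ 23.108
(-3058 + D)/((-2 + 8)*25 + h) = (-3058 + sqrt(534))/((-2 + 8)*25 - 29094) = (-3058 + sqrt(534))/(6*25 - 29094) = (-3058 + sqrt(534))/(150 - 29094) = (-3058 + sqrt(534))/(-28944) = (-3058 + sqrt(534))*(-1/28944) = 1529/14472 - sqrt(534)/28944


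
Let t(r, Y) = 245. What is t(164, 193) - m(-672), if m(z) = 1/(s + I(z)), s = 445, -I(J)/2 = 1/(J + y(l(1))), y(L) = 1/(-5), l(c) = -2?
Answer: 366432114/1495655 ≈ 245.00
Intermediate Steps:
y(L) = -⅕
I(J) = -2/(-⅕ + J) (I(J) = -2/(J - ⅕) = -2/(-⅕ + J))
m(z) = 1/(445 - 10/(-1 + 5*z))
t(164, 193) - m(-672) = 245 - (-1 + 5*(-672))/(5*(-91 + 445*(-672))) = 245 - (-1 - 3360)/(5*(-91 - 299040)) = 245 - (-3361)/(5*(-299131)) = 245 - (-1)*(-3361)/(5*299131) = 245 - 1*3361/1495655 = 245 - 3361/1495655 = 366432114/1495655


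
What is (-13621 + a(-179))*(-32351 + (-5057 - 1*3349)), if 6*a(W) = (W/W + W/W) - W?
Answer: 3323529565/6 ≈ 5.5392e+8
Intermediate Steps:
a(W) = 1/3 - W/6 (a(W) = ((W/W + W/W) - W)/6 = ((1 + 1) - W)/6 = (2 - W)/6 = 1/3 - W/6)
(-13621 + a(-179))*(-32351 + (-5057 - 1*3349)) = (-13621 + (1/3 - 1/6*(-179)))*(-32351 + (-5057 - 1*3349)) = (-13621 + (1/3 + 179/6))*(-32351 + (-5057 - 3349)) = (-13621 + 181/6)*(-32351 - 8406) = -81545/6*(-40757) = 3323529565/6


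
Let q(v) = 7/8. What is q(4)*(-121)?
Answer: -847/8 ≈ -105.88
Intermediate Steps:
q(v) = 7/8 (q(v) = 7*(1/8) = 7/8)
q(4)*(-121) = (7/8)*(-121) = -847/8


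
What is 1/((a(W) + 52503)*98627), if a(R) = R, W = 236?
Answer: 1/5201489353 ≈ 1.9225e-10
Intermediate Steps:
1/((a(W) + 52503)*98627) = 1/((236 + 52503)*98627) = (1/98627)/52739 = (1/52739)*(1/98627) = 1/5201489353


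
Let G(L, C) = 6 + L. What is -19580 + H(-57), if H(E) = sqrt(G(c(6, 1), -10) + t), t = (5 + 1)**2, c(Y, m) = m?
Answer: -19580 + sqrt(43) ≈ -19573.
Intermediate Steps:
t = 36 (t = 6**2 = 36)
H(E) = sqrt(43) (H(E) = sqrt((6 + 1) + 36) = sqrt(7 + 36) = sqrt(43))
-19580 + H(-57) = -19580 + sqrt(43)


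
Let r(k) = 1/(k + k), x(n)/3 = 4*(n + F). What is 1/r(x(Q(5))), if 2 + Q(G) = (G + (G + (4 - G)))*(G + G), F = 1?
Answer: 2136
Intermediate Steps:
Q(G) = -2 + 2*G*(4 + G) (Q(G) = -2 + (G + (G + (4 - G)))*(G + G) = -2 + (G + 4)*(2*G) = -2 + (4 + G)*(2*G) = -2 + 2*G*(4 + G))
x(n) = 12 + 12*n (x(n) = 3*(4*(n + 1)) = 3*(4*(1 + n)) = 3*(4 + 4*n) = 12 + 12*n)
r(k) = 1/(2*k)
1/r(x(Q(5))) = 1/(1/(2*(12 + 12*(-2 + 2*5² + 8*5)))) = 1/(1/(2*(12 + 12*(-2 + 2*25 + 40)))) = 1/(1/(2*(12 + 12*(-2 + 50 + 40)))) = 1/(1/(2*(12 + 12*88))) = 1/(1/(2*(12 + 1056))) = 1/((½)/1068) = 1/((½)*(1/1068)) = 1/(1/2136) = 2136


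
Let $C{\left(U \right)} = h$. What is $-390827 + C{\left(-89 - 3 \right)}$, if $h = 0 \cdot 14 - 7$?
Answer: $-390834$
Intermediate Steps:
$h = -7$ ($h = 0 - 7 = -7$)
$C{\left(U \right)} = -7$
$-390827 + C{\left(-89 - 3 \right)} = -390827 - 7 = -390834$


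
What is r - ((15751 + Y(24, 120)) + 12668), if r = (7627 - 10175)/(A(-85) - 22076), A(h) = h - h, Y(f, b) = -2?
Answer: -156832786/5519 ≈ -28417.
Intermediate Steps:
A(h) = 0
r = 637/5519 (r = (7627 - 10175)/(0 - 22076) = -2548/(-22076) = -2548*(-1/22076) = 637/5519 ≈ 0.11542)
r - ((15751 + Y(24, 120)) + 12668) = 637/5519 - ((15751 - 2) + 12668) = 637/5519 - (15749 + 12668) = 637/5519 - 1*28417 = 637/5519 - 28417 = -156832786/5519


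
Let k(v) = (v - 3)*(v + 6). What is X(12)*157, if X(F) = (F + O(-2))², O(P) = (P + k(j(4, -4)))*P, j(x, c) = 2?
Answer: 160768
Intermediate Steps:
k(v) = (-3 + v)*(6 + v)
O(P) = P*(-8 + P) (O(P) = (P + (-18 + 2² + 3*2))*P = (P + (-18 + 4 + 6))*P = (P - 8)*P = (-8 + P)*P = P*(-8 + P))
X(F) = (20 + F)² (X(F) = (F - 2*(-8 - 2))² = (F - 2*(-10))² = (F + 20)² = (20 + F)²)
X(12)*157 = (20 + 12)²*157 = 32²*157 = 1024*157 = 160768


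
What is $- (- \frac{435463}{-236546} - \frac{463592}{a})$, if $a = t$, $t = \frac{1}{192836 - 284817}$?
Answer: $- \frac{10086713101948055}{236546} \approx -4.2642 \cdot 10^{10}$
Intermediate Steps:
$t = - \frac{1}{91981}$ ($t = \frac{1}{-91981} = - \frac{1}{91981} \approx -1.0872 \cdot 10^{-5}$)
$a = - \frac{1}{91981} \approx -1.0872 \cdot 10^{-5}$
$- (- \frac{435463}{-236546} - \frac{463592}{a}) = - (- \frac{435463}{-236546} - \frac{463592}{- \frac{1}{91981}}) = - (\left(-435463\right) \left(- \frac{1}{236546}\right) - -42641655752) = - (\frac{435463}{236546} + 42641655752) = \left(-1\right) \frac{10086713101948055}{236546} = - \frac{10086713101948055}{236546}$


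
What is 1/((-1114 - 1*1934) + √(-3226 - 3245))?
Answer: -1016/3098925 - I*√719/3098925 ≈ -0.00032786 - 8.6527e-6*I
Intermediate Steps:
1/((-1114 - 1*1934) + √(-3226 - 3245)) = 1/((-1114 - 1934) + √(-6471)) = 1/(-3048 + 3*I*√719)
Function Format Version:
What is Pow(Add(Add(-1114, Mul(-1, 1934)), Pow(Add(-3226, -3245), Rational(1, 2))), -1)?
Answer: Add(Rational(-1016, 3098925), Mul(Rational(-1, 3098925), I, Pow(719, Rational(1, 2)))) ≈ Add(-0.00032786, Mul(-8.6527e-6, I))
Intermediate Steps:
Pow(Add(Add(-1114, Mul(-1, 1934)), Pow(Add(-3226, -3245), Rational(1, 2))), -1) = Pow(Add(Add(-1114, -1934), Pow(-6471, Rational(1, 2))), -1) = Pow(Add(-3048, Mul(3, I, Pow(719, Rational(1, 2)))), -1)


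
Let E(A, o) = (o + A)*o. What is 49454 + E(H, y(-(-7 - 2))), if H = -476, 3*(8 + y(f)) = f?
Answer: 51859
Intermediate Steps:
y(f) = -8 + f/3
E(A, o) = o*(A + o) (E(A, o) = (A + o)*o = o*(A + o))
49454 + E(H, y(-(-7 - 2))) = 49454 + (-8 + (-(-7 - 2))/3)*(-476 + (-8 + (-(-7 - 2))/3)) = 49454 + (-8 + (-1*(-9))/3)*(-476 + (-8 + (-1*(-9))/3)) = 49454 + (-8 + (1/3)*9)*(-476 + (-8 + (1/3)*9)) = 49454 + (-8 + 3)*(-476 + (-8 + 3)) = 49454 - 5*(-476 - 5) = 49454 - 5*(-481) = 49454 + 2405 = 51859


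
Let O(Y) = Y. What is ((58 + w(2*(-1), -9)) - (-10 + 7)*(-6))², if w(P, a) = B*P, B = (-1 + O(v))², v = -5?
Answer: 1024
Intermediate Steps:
B = 36 (B = (-1 - 5)² = (-6)² = 36)
w(P, a) = 36*P
((58 + w(2*(-1), -9)) - (-10 + 7)*(-6))² = ((58 + 36*(2*(-1))) - (-10 + 7)*(-6))² = ((58 + 36*(-2)) - (-3)*(-6))² = ((58 - 72) - 1*18)² = (-14 - 18)² = (-32)² = 1024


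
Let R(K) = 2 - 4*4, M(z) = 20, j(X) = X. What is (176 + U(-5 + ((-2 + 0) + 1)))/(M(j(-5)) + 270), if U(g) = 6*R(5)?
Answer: 46/145 ≈ 0.31724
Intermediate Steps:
R(K) = -14 (R(K) = 2 - 16 = -14)
U(g) = -84 (U(g) = 6*(-14) = -84)
(176 + U(-5 + ((-2 + 0) + 1)))/(M(j(-5)) + 270) = (176 - 84)/(20 + 270) = 92/290 = 92*(1/290) = 46/145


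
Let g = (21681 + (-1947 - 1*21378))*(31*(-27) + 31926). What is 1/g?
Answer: -1/51110316 ≈ -1.9566e-8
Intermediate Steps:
g = -51110316 (g = (21681 + (-1947 - 21378))*(-837 + 31926) = (21681 - 23325)*31089 = -1644*31089 = -51110316)
1/g = 1/(-51110316) = -1/51110316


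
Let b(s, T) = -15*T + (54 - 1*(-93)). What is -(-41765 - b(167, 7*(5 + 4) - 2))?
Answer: 40997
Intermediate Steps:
b(s, T) = 147 - 15*T (b(s, T) = -15*T + (54 + 93) = -15*T + 147 = 147 - 15*T)
-(-41765 - b(167, 7*(5 + 4) - 2)) = -(-41765 - (147 - 15*(7*(5 + 4) - 2))) = -(-41765 - (147 - 15*(7*9 - 2))) = -(-41765 - (147 - 15*(63 - 2))) = -(-41765 - (147 - 15*61)) = -(-41765 - (147 - 915)) = -(-41765 - 1*(-768)) = -(-41765 + 768) = -1*(-40997) = 40997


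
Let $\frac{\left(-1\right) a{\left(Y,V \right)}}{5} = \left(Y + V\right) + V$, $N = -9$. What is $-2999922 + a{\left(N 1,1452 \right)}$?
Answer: $-3014397$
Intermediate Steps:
$a{\left(Y,V \right)} = - 10 V - 5 Y$ ($a{\left(Y,V \right)} = - 5 \left(\left(Y + V\right) + V\right) = - 5 \left(\left(V + Y\right) + V\right) = - 5 \left(Y + 2 V\right) = - 10 V - 5 Y$)
$-2999922 + a{\left(N 1,1452 \right)} = -2999922 - \left(14520 + 5 \left(\left(-9\right) 1\right)\right) = -2999922 - 14475 = -3014397$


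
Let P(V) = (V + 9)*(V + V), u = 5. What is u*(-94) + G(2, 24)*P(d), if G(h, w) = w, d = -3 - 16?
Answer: 8650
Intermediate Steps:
d = -19
P(V) = 2*V*(9 + V) (P(V) = (9 + V)*(2*V) = 2*V*(9 + V))
u*(-94) + G(2, 24)*P(d) = 5*(-94) + 24*(2*(-19)*(9 - 19)) = -470 + 24*(2*(-19)*(-10)) = -470 + 24*380 = -470 + 9120 = 8650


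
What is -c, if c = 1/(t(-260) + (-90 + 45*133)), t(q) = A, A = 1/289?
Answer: -289/1703656 ≈ -0.00016964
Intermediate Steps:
A = 1/289 ≈ 0.0034602
t(q) = 1/289
c = 289/1703656 (c = 1/(1/289 + (-90 + 45*133)) = 1/(1/289 + (-90 + 5985)) = 1/(1/289 + 5895) = 1/(1703656/289) = 289/1703656 ≈ 0.00016964)
-c = -1*289/1703656 = -289/1703656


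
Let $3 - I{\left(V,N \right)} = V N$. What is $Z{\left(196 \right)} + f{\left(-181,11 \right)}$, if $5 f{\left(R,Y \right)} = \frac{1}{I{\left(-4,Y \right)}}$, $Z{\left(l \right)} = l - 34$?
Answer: $\frac{38071}{235} \approx 162.0$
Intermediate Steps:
$I{\left(V,N \right)} = 3 - N V$ ($I{\left(V,N \right)} = 3 - V N = 3 - N V$)
$Z{\left(l \right)} = -34 + l$
$f{\left(R,Y \right)} = \frac{1}{5 \left(3 + 4 Y\right)}$ ($f{\left(R,Y \right)} = \frac{1}{5 \left(3 - Y \left(-4\right)\right)} = \frac{1}{5 \left(3 + 4 Y\right)}$)
$Z{\left(196 \right)} + f{\left(-181,11 \right)} = \left(-34 + 196\right) + \frac{1}{5 \left(3 + 4 \cdot 11\right)} = 162 + \frac{1}{5 \left(3 + 44\right)} = 162 + \frac{1}{5 \cdot 47} = 162 + \frac{1}{5} \cdot \frac{1}{47} = 162 + \frac{1}{235} = \frac{38071}{235}$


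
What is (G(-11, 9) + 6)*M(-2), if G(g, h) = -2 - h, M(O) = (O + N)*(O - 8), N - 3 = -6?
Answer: -250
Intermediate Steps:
N = -3 (N = 3 - 6 = -3)
M(O) = (-8 + O)*(-3 + O) (M(O) = (O - 3)*(O - 8) = (-3 + O)*(-8 + O) = (-8 + O)*(-3 + O))
(G(-11, 9) + 6)*M(-2) = ((-2 - 1*9) + 6)*(24 + (-2)² - 11*(-2)) = ((-2 - 9) + 6)*(24 + 4 + 22) = (-11 + 6)*50 = -5*50 = -250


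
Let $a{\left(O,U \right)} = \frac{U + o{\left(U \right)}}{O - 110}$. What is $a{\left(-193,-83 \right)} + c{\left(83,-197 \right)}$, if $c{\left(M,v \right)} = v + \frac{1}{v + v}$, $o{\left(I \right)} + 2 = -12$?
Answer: $- \frac{23480339}{119382} \approx -196.68$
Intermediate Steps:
$o{\left(I \right)} = -14$ ($o{\left(I \right)} = -2 - 12 = -14$)
$c{\left(M,v \right)} = v + \frac{1}{2 v}$
$a{\left(O,U \right)} = \frac{-14 + U}{-110 + O}$ ($a{\left(O,U \right)} = \frac{U - 14}{O - 110} = \frac{-14 + U}{-110 + O}$)
$a{\left(-193,-83 \right)} + c{\left(83,-197 \right)} = \frac{-14 - 83}{-110 - 193} - \left(197 - \frac{1}{2 \left(-197\right)}\right) = \frac{1}{-303} \left(-97\right) + \left(-197 + \frac{1}{2} \left(- \frac{1}{197}\right)\right) = \left(- \frac{1}{303}\right) \left(-97\right) - \frac{77619}{394} = \frac{97}{303} - \frac{77619}{394} = - \frac{23480339}{119382}$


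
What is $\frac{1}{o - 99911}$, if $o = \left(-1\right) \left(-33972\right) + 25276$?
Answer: $- \frac{1}{40663} \approx -2.4592 \cdot 10^{-5}$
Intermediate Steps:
$o = 59248$ ($o = 33972 + 25276 = 59248$)
$\frac{1}{o - 99911} = \frac{1}{59248 - 99911} = \frac{1}{-40663} = - \frac{1}{40663}$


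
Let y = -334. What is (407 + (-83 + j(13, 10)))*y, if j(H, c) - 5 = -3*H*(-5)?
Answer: -175016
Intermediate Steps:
j(H, c) = 5 + 15*H (j(H, c) = 5 - 3*H*(-5) = 5 + 15*H)
(407 + (-83 + j(13, 10)))*y = (407 + (-83 + (5 + 15*13)))*(-334) = (407 + (-83 + (5 + 195)))*(-334) = (407 + (-83 + 200))*(-334) = (407 + 117)*(-334) = 524*(-334) = -175016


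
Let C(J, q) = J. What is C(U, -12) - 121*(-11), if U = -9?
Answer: 1322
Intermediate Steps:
C(U, -12) - 121*(-11) = -9 - 121*(-11) = -9 + 1331 = 1322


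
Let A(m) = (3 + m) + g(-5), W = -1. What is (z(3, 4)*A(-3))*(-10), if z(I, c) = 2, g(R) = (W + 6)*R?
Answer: 500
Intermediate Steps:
g(R) = 5*R (g(R) = (-1 + 6)*R = 5*R)
A(m) = -22 + m (A(m) = (3 + m) + 5*(-5) = (3 + m) - 25 = -22 + m)
(z(3, 4)*A(-3))*(-10) = (2*(-22 - 3))*(-10) = (2*(-25))*(-10) = -50*(-10) = 500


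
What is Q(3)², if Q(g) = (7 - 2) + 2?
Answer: 49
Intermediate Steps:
Q(g) = 7 (Q(g) = 5 + 2 = 7)
Q(3)² = 7² = 49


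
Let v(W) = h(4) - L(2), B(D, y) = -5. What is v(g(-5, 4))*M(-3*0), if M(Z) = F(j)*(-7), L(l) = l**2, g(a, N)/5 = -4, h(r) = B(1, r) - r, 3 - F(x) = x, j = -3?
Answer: 546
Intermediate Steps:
F(x) = 3 - x
h(r) = -5 - r
g(a, N) = -20 (g(a, N) = 5*(-4) = -20)
v(W) = -13 (v(W) = (-5 - 1*4) - 1*2**2 = (-5 - 4) - 1*4 = -9 - 4 = -13)
M(Z) = -42 (M(Z) = (3 - 1*(-3))*(-7) = (3 + 3)*(-7) = 6*(-7) = -42)
v(g(-5, 4))*M(-3*0) = -13*(-42) = 546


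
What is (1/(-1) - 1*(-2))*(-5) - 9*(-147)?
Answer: 1318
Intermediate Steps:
(1/(-1) - 1*(-2))*(-5) - 9*(-147) = (-1 + 2)*(-5) + 1323 = 1*(-5) + 1323 = -5 + 1323 = 1318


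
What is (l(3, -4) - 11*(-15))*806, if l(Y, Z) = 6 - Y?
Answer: 135408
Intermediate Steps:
(l(3, -4) - 11*(-15))*806 = ((6 - 1*3) - 11*(-15))*806 = ((6 - 3) + 165)*806 = (3 + 165)*806 = 168*806 = 135408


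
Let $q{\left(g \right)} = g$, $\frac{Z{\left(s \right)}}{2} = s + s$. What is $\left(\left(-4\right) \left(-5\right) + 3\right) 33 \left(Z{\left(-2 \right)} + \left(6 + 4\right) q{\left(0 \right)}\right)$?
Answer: $-6072$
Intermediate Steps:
$Z{\left(s \right)} = 4 s$ ($Z{\left(s \right)} = 2 \left(s + s\right) = 2 \cdot 2 s = 4 s$)
$\left(\left(-4\right) \left(-5\right) + 3\right) 33 \left(Z{\left(-2 \right)} + \left(6 + 4\right) q{\left(0 \right)}\right) = \left(\left(-4\right) \left(-5\right) + 3\right) 33 \left(4 \left(-2\right) + \left(6 + 4\right) 0\right) = \left(20 + 3\right) 33 \left(-8 + 10 \cdot 0\right) = 23 \cdot 33 \left(-8 + 0\right) = 759 \left(-8\right) = -6072$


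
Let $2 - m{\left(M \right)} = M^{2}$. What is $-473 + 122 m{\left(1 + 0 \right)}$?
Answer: $-351$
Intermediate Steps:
$m{\left(M \right)} = 2 - M^{2}$
$-473 + 122 m{\left(1 + 0 \right)} = -473 + 122 \left(2 - \left(1 + 0\right)^{2}\right) = -473 + 122 \left(2 - 1^{2}\right) = -473 + 122 \left(2 - 1\right) = -473 + 122 \cdot 1 = -473 + 122 = -351$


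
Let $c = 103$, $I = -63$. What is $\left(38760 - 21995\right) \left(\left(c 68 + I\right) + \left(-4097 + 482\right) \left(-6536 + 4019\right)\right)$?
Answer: $152660346440$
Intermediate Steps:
$\left(38760 - 21995\right) \left(\left(c 68 + I\right) + \left(-4097 + 482\right) \left(-6536 + 4019\right)\right) = \left(38760 - 21995\right) \left(\left(103 \cdot 68 - 63\right) + \left(-4097 + 482\right) \left(-6536 + 4019\right)\right) = 16765 \left(\left(7004 - 63\right) - -9098955\right) = 16765 \left(6941 + 9098955\right) = 16765 \cdot 9105896 = 152660346440$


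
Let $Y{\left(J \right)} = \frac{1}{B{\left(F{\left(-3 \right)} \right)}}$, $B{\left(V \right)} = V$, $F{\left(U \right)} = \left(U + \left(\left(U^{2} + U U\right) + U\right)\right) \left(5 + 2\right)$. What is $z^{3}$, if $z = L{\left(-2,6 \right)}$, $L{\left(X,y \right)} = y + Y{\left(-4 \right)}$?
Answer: $\frac{128787625}{592704} \approx 217.29$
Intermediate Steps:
$F{\left(U \right)} = 14 U + 14 U^{2}$ ($F{\left(U \right)} = \left(U + \left(\left(U^{2} + U^{2}\right) + U\right)\right) 7 = \left(U + \left(2 U^{2} + U\right)\right) 7 = \left(U + \left(U + 2 U^{2}\right)\right) 7 = \left(2 U + 2 U^{2}\right) 7 = 14 U + 14 U^{2}$)
$Y{\left(J \right)} = \frac{1}{84}$ ($Y{\left(J \right)} = \frac{1}{14 \left(-3\right) \left(1 - 3\right)} = \frac{1}{14 \left(-3\right) \left(-2\right)} = \frac{1}{84}$)
$L{\left(X,y \right)} = \frac{1}{84} + y$ ($L{\left(X,y \right)} = y + \frac{1}{84} = \frac{1}{84} + y$)
$z = \frac{505}{84}$ ($z = \frac{1}{84} + 6 = \frac{505}{84} \approx 6.0119$)
$z^{3} = \left(\frac{505}{84}\right)^{3} = \frac{128787625}{592704}$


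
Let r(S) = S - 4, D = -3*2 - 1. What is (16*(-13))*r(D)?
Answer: 2288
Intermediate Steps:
D = -7 (D = -6 - 1 = -7)
r(S) = -4 + S
(16*(-13))*r(D) = (16*(-13))*(-4 - 7) = -208*(-11) = 2288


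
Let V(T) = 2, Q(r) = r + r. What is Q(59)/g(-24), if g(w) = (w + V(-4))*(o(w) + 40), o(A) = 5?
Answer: -59/495 ≈ -0.11919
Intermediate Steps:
Q(r) = 2*r
g(w) = 90 + 45*w (g(w) = (w + 2)*(5 + 40) = (2 + w)*45 = 90 + 45*w)
Q(59)/g(-24) = (2*59)/(90 + 45*(-24)) = 118/(90 - 1080) = 118/(-990) = 118*(-1/990) = -59/495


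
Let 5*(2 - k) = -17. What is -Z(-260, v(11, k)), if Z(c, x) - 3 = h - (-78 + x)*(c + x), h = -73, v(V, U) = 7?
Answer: 18033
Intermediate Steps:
k = 27/5 (k = 2 - ⅕*(-17) = 2 + 17/5 = 27/5 ≈ 5.4000)
Z(c, x) = -70 - (-78 + x)*(c + x) (Z(c, x) = 3 + (-73 - (-78 + x)*(c + x)) = -70 - (-78 + x)*(c + x))
-Z(-260, v(11, k)) = -(-70 - 1*7² + 78*(-260) + 78*7 - 1*(-260)*7) = -(-70 - 1*49 - 20280 + 546 + 1820) = -(-70 - 49 - 20280 + 546 + 1820) = -1*(-18033) = 18033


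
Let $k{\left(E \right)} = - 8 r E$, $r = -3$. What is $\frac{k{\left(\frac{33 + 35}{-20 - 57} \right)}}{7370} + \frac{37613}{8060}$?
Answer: $\frac{426636949}{91479388} \approx 4.6637$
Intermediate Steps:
$k{\left(E \right)} = 24 E$ ($k{\left(E \right)} = - 8 \left(- 3 E\right) = 24 E$)
$\frac{k{\left(\frac{33 + 35}{-20 - 57} \right)}}{7370} + \frac{37613}{8060} = \frac{24 \frac{33 + 35}{-20 - 57}}{7370} + \frac{37613}{8060} = 24 \frac{68}{-77} \cdot \frac{1}{7370} + 37613 \cdot \frac{1}{8060} = 24 \cdot 68 \left(- \frac{1}{77}\right) \frac{1}{7370} + \frac{37613}{8060} = 24 \left(- \frac{68}{77}\right) \frac{1}{7370} + \frac{37613}{8060} = \left(- \frac{1632}{77}\right) \frac{1}{7370} + \frac{37613}{8060} = - \frac{816}{283745} + \frac{37613}{8060} = \frac{426636949}{91479388}$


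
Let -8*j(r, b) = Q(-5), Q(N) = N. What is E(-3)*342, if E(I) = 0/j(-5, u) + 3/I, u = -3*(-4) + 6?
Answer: -342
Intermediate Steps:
u = 18 (u = 12 + 6 = 18)
j(r, b) = 5/8 (j(r, b) = -⅛*(-5) = 5/8)
E(I) = 3/I (E(I) = 0/(5/8) + 3/I = 0*(8/5) + 3/I = 0 + 3/I = 3/I)
E(-3)*342 = (3/(-3))*342 = (3*(-⅓))*342 = -1*342 = -342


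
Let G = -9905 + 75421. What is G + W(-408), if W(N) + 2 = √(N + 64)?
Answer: 65514 + 2*I*√86 ≈ 65514.0 + 18.547*I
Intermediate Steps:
W(N) = -2 + √(64 + N) (W(N) = -2 + √(N + 64) = -2 + √(64 + N))
G = 65516
G + W(-408) = 65516 + (-2 + √(64 - 408)) = 65516 + (-2 + √(-344)) = 65516 + (-2 + 2*I*√86) = 65514 + 2*I*√86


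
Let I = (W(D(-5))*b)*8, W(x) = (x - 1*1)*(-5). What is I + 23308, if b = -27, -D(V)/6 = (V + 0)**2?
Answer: -139772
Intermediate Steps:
D(V) = -6*V**2 (D(V) = -6*(V + 0)**2 = -6*V**2)
W(x) = 5 - 5*x (W(x) = (x - 1)*(-5) = (-1 + x)*(-5) = 5 - 5*x)
I = -163080 (I = ((5 - (-30)*(-5)**2)*(-27))*8 = ((5 - (-30)*25)*(-27))*8 = ((5 - 5*(-150))*(-27))*8 = ((5 + 750)*(-27))*8 = (755*(-27))*8 = -20385*8 = -163080)
I + 23308 = -163080 + 23308 = -139772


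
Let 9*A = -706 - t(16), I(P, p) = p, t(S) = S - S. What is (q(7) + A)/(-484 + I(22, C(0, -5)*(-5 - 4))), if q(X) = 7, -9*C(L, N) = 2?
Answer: 643/4338 ≈ 0.14823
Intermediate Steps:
t(S) = 0
C(L, N) = -2/9 (C(L, N) = -⅑*2 = -2/9)
A = -706/9 (A = (-706 - 1*0)/9 = (-706 + 0)/9 = (⅑)*(-706) = -706/9 ≈ -78.444)
(q(7) + A)/(-484 + I(22, C(0, -5)*(-5 - 4))) = (7 - 706/9)/(-484 - 2*(-5 - 4)/9) = -643/9/(-484 - 2/9*(-9)) = -643/9/(-484 + 2) = -643/9/(-482) = -1/482*(-643/9) = 643/4338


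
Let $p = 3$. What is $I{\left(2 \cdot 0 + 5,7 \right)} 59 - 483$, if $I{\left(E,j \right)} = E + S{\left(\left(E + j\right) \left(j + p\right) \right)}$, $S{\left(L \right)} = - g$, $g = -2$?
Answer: $-70$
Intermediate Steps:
$S{\left(L \right)} = 2$ ($S{\left(L \right)} = \left(-1\right) \left(-2\right) = 2$)
$I{\left(E,j \right)} = 2 + E$ ($I{\left(E,j \right)} = E + 2 = 2 + E$)
$I{\left(2 \cdot 0 + 5,7 \right)} 59 - 483 = \left(2 + \left(2 \cdot 0 + 5\right)\right) 59 - 483 = \left(2 + \left(0 + 5\right)\right) 59 - 483 = \left(2 + 5\right) 59 - 483 = 7 \cdot 59 - 483 = 413 - 483 = -70$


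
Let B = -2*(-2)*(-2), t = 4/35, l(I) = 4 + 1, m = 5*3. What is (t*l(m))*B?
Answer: -32/7 ≈ -4.5714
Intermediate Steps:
m = 15
l(I) = 5
t = 4/35 (t = 4*(1/35) = 4/35 ≈ 0.11429)
B = -8 (B = 4*(-2) = -8)
(t*l(m))*B = ((4/35)*5)*(-8) = (4/7)*(-8) = -32/7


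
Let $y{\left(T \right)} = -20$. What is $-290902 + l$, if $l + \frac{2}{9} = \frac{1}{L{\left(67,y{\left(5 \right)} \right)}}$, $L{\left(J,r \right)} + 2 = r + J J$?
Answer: $- \frac{3898380677}{13401} \approx -2.909 \cdot 10^{5}$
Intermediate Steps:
$L{\left(J,r \right)} = -2 + r + J^{2}$ ($L{\left(J,r \right)} = -2 + \left(r + J J\right) = -2 + \left(r + J^{2}\right) = -2 + r + J^{2}$)
$l = - \frac{2975}{13401}$ ($l = - \frac{2}{9} + \frac{1}{-2 - 20 + 67^{2}} = - \frac{2}{9} + \frac{1}{-2 - 20 + 4489} = - \frac{2}{9} + \frac{1}{4467} = - \frac{2975}{13401} \approx -0.222$)
$-290902 + l = -290902 - \frac{2975}{13401} = - \frac{3898380677}{13401}$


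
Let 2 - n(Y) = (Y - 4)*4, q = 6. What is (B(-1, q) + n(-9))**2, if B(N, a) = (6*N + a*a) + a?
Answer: 8100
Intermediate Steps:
n(Y) = 18 - 4*Y (n(Y) = 2 - (Y - 4)*4 = 2 - (-4 + Y)*4 = 2 - (-16 + 4*Y) = 2 + (16 - 4*Y) = 18 - 4*Y)
B(N, a) = a + a**2 + 6*N (B(N, a) = (6*N + a**2) + a = (a**2 + 6*N) + a = a + a**2 + 6*N)
(B(-1, q) + n(-9))**2 = ((6 + 6**2 + 6*(-1)) + (18 - 4*(-9)))**2 = ((6 + 36 - 6) + (18 + 36))**2 = (36 + 54)**2 = 90**2 = 8100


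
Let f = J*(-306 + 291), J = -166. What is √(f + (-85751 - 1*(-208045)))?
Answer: 4*√7799 ≈ 353.25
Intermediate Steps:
f = 2490 (f = -166*(-306 + 291) = -166*(-15) = 2490)
√(f + (-85751 - 1*(-208045))) = √(2490 + (-85751 - 1*(-208045))) = √(2490 + (-85751 + 208045)) = √(2490 + 122294) = √124784 = 4*√7799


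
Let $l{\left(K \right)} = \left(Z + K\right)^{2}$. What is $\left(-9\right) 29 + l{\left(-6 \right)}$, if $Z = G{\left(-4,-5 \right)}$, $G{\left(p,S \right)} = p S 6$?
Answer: $12735$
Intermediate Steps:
$G{\left(p,S \right)} = 6 S p$ ($G{\left(p,S \right)} = S p 6 = 6 S p$)
$Z = 120$ ($Z = 6 \left(-5\right) \left(-4\right) = 120$)
$l{\left(K \right)} = \left(120 + K\right)^{2}$
$\left(-9\right) 29 + l{\left(-6 \right)} = \left(-9\right) 29 + \left(120 - 6\right)^{2} = -261 + 114^{2} = -261 + 12996 = 12735$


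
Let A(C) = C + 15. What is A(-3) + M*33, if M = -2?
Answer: -54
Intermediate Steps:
A(C) = 15 + C
A(-3) + M*33 = (15 - 3) - 2*33 = 12 - 66 = -54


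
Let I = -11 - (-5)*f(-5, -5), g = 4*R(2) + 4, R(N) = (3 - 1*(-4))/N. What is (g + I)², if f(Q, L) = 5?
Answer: 1024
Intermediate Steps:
R(N) = 7/N (R(N) = (3 + 4)/N = 7/N)
g = 18 (g = 4*(7/2) + 4 = 14 + 4 = 18)
I = 14 (I = -11 - (-5)*5 = -11 - 1*(-25) = -11 + 25 = 14)
(g + I)² = (18 + 14)² = 32² = 1024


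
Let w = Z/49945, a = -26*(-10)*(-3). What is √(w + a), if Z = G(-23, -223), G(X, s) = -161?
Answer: I*√39708579605/7135 ≈ 27.929*I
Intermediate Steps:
Z = -161
a = -780 (a = 260*(-3) = -780)
w = -23/7135 (w = -161/49945 = -161*1/49945 = -23/7135 ≈ -0.0032235)
√(w + a) = √(-23/7135 - 780) = √(-5565323/7135) = I*√39708579605/7135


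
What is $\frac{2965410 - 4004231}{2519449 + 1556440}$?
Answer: $- \frac{1038821}{4075889} \approx -0.25487$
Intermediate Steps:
$\frac{2965410 - 4004231}{2519449 + 1556440} = - \frac{1038821}{4075889}$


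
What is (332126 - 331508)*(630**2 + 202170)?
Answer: 370225260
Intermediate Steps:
(332126 - 331508)*(630**2 + 202170) = 618*(396900 + 202170) = 618*599070 = 370225260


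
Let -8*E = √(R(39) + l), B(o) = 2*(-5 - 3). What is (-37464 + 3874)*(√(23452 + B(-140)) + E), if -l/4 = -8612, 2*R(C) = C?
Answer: -201540*√651 + 16795*√137870/8 ≈ -4.3627e+6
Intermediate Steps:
R(C) = C/2
B(o) = -16 (B(o) = 2*(-8) = -16)
l = 34448 (l = -4*(-8612) = 34448)
E = -√137870/16 (E = -√((½)*39 + 34448)/8 = -√(39/2 + 34448)/8 = -√137870/16 ≈ -23.207)
(-37464 + 3874)*(√(23452 + B(-140)) + E) = (-37464 + 3874)*(√(23452 - 16) - √137870/16) = -33590*(√23436 - √137870/16) = -33590*(6*√651 - √137870/16) = -201540*√651 + 16795*√137870/8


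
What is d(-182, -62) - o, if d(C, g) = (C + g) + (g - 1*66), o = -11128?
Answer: 10756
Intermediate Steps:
d(C, g) = -66 + C + 2*g (d(C, g) = (C + g) + (g - 66) = (C + g) + (-66 + g) = -66 + C + 2*g)
d(-182, -62) - o = (-66 - 182 + 2*(-62)) - 1*(-11128) = (-66 - 182 - 124) + 11128 = -372 + 11128 = 10756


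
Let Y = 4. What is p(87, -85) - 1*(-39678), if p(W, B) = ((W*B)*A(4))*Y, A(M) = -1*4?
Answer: 157998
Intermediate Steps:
A(M) = -4
p(W, B) = -16*B*W (p(W, B) = ((W*B)*(-4))*4 = ((B*W)*(-4))*4 = -4*B*W*4 = -16*B*W)
p(87, -85) - 1*(-39678) = -16*(-85)*87 - 1*(-39678) = 118320 + 39678 = 157998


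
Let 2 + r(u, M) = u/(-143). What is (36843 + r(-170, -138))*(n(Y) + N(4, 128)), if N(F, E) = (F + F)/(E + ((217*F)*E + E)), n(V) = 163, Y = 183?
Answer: 11953869008113/1990560 ≈ 6.0053e+6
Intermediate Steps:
r(u, M) = -2 - u/143 (r(u, M) = -2 + u/(-143) = -2 + u*(-1/143) = -2 - u/143)
N(F, E) = 2*F/(2*E + 217*E*F) (N(F, E) = (2*F)/(E + (217*E*F + E)) = (2*F)/(E + (E + 217*E*F)) = (2*F)/(2*E + 217*E*F) = 2*F/(2*E + 217*E*F))
(36843 + r(-170, -138))*(n(Y) + N(4, 128)) = (36843 + (-2 - 1/143*(-170)))*(163 + 2*4/(128*(2 + 217*4))) = (36843 + (-2 + 170/143))*(163 + 2*4*(1/128)/(2 + 868)) = (36843 - 116/143)*(163 + 2*4*(1/128)/870) = 5268433*(163 + 2*4*(1/128)*(1/870))/143 = 5268433*(163 + 1/13920)/143 = (5268433/143)*(2268961/13920) = 11953869008113/1990560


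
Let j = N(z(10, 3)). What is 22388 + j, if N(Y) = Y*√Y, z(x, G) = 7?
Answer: 22388 + 7*√7 ≈ 22407.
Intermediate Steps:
N(Y) = Y^(3/2)
j = 7*√7 (j = 7^(3/2) = 7*√7 ≈ 18.520)
22388 + j = 22388 + 7*√7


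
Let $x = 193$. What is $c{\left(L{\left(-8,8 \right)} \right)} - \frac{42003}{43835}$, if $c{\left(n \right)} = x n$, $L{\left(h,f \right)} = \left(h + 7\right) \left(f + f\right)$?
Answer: $- \frac{135404483}{43835} \approx -3089.0$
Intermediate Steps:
$L{\left(h,f \right)} = 2 f \left(7 + h\right)$ ($L{\left(h,f \right)} = \left(7 + h\right) 2 f = 2 f \left(7 + h\right)$)
$c{\left(n \right)} = 193 n$
$c{\left(L{\left(-8,8 \right)} \right)} - \frac{42003}{43835} = 193 \cdot 2 \cdot 8 \left(7 - 8\right) - \frac{42003}{43835} = 193 \cdot 2 \cdot 8 \left(-1\right) - \frac{42003}{43835} = 193 \left(-16\right) - \frac{42003}{43835} = -3088 - \frac{42003}{43835} = - \frac{135404483}{43835}$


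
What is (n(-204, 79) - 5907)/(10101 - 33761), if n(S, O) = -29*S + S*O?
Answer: 177/260 ≈ 0.68077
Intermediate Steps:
n(S, O) = -29*S + O*S
(n(-204, 79) - 5907)/(10101 - 33761) = (-204*(-29 + 79) - 5907)/(10101 - 33761) = (-204*50 - 5907)/(-23660) = (-10200 - 5907)*(-1/23660) = -16107*(-1/23660) = 177/260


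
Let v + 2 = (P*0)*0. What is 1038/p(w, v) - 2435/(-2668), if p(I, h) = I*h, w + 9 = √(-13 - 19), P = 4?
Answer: 12737383/301484 + 2076*I*√2/113 ≈ 42.249 + 25.981*I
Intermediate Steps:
w = -9 + 4*I*√2 (w = -9 + √(-13 - 19) = -9 + √(-32) = -9 + 4*I*√2 ≈ -9.0 + 5.6569*I)
v = -2 (v = -2 + (4*0)*0 = -2 + 0*0 = -2 + 0 = -2)
1038/p(w, v) - 2435/(-2668) = 1038/(((-9 + 4*I*√2)*(-2))) - 2435/(-2668) = 1038/(18 - 8*I*√2) - 2435*(-1/2668) = 1038/(18 - 8*I*√2) + 2435/2668 = 2435/2668 + 1038/(18 - 8*I*√2)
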